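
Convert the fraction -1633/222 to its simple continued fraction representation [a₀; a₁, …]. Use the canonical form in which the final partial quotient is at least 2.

[-8; 1, 1, 1, 4, 3, 1, 3]

-1633 ÷ 222 → quotient -8, remainder 143
222 ÷ 143 → quotient 1, remainder 79
143 ÷ 79 → quotient 1, remainder 64
79 ÷ 64 → quotient 1, remainder 15
64 ÷ 15 → quotient 4, remainder 4
15 ÷ 4 → quotient 3, remainder 3
4 ÷ 3 → quotient 1, remainder 1
3 ÷ 1 → quotient 3, remainder 0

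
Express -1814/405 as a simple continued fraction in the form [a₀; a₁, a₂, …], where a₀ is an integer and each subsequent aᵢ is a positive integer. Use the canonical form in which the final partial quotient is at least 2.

[-5; 1, 1, 11, 2, 2, 3]

-1814 = -5·405 + 211, so a_0 = -5
405 = 1·211 + 194, so a_1 = 1
211 = 1·194 + 17, so a_2 = 1
194 = 11·17 + 7, so a_3 = 11
17 = 2·7 + 3, so a_4 = 2
7 = 2·3 + 1, so a_5 = 2
3 = 3·1 + 0, so a_6 = 3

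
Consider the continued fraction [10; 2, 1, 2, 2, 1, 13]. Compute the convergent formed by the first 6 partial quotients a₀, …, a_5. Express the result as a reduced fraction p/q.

Start with 1.
2 + 1/(1/1) = 2 + 1/1 = 3/1
2 + 1/(3/1) = 2 + 1/3 = 7/3
1 + 1/(7/3) = 1 + 3/7 = 10/7
2 + 1/(10/7) = 2 + 7/10 = 27/10
10 + 1/(27/10) = 10 + 10/27 = 280/27

280/27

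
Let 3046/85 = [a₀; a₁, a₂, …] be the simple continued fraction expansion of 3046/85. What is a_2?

5

3046 ÷ 85 → quotient 35, remainder 71
85 ÷ 71 → quotient 1, remainder 14
71 ÷ 14 → quotient 5, remainder 1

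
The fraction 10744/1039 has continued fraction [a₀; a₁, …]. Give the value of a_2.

1

10744 ÷ 1039 → quotient 10, remainder 354
1039 ÷ 354 → quotient 2, remainder 331
354 ÷ 331 → quotient 1, remainder 23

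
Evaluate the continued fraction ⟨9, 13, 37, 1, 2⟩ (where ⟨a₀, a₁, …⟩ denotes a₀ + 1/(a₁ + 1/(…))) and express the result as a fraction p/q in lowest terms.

13361/1472

Start with 2.
1 + 1/(2/1) = 1 + 1/2 = 3/2
37 + 1/(3/2) = 37 + 2/3 = 113/3
13 + 1/(113/3) = 13 + 3/113 = 1472/113
9 + 1/(1472/113) = 9 + 113/1472 = 13361/1472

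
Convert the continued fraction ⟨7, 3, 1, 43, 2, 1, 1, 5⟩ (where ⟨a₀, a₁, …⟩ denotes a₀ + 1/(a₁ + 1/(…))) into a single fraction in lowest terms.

35851/4944

Use the convergent recurrence hₖ = aₖ·hₖ₋₁ + hₖ₋₂ (and likewise for the denominators kₖ):
a_0 = 7: 7/1
a_1 = 3: 22/3
a_2 = 1: 29/4
a_3 = 43: 1269/175
a_4 = 2: 2567/354
a_5 = 1: 3836/529
a_6 = 1: 6403/883
a_7 = 5: 35851/4944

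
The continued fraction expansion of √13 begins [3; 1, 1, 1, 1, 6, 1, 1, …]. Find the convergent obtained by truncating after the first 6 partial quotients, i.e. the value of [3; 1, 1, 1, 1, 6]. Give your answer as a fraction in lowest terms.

119/33

Start with 6.
1 + 1/(6/1) = 1 + 1/6 = 7/6
1 + 1/(7/6) = 1 + 6/7 = 13/7
1 + 1/(13/7) = 1 + 7/13 = 20/13
1 + 1/(20/13) = 1 + 13/20 = 33/20
3 + 1/(33/20) = 3 + 20/33 = 119/33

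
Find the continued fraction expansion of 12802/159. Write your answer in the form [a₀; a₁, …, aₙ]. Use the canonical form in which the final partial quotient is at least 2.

[80; 1, 1, 15, 2, 2]

12802 ÷ 159 → quotient 80, remainder 82
159 ÷ 82 → quotient 1, remainder 77
82 ÷ 77 → quotient 1, remainder 5
77 ÷ 5 → quotient 15, remainder 2
5 ÷ 2 → quotient 2, remainder 1
2 ÷ 1 → quotient 2, remainder 0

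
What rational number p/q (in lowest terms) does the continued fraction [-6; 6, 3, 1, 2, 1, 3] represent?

-2050/351

Use the convergent recurrence hₖ = aₖ·hₖ₋₁ + hₖ₋₂ (and likewise for the denominators kₖ):
a_0 = -6: -6/1
a_1 = 6: -35/6
a_2 = 3: -111/19
a_3 = 1: -146/25
a_4 = 2: -403/69
a_5 = 1: -549/94
a_6 = 3: -2050/351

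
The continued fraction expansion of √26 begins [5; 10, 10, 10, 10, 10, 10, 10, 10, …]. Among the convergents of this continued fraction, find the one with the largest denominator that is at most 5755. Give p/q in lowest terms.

a_0 = 5: 5/1  (≤ bound)
a_1 = 10: 51/10  (≤ bound)
a_2 = 10: 515/101  (≤ bound)
a_3 = 10: 5201/1020  (≤ bound)
a_4 = 10: 52525/10301  (> 5755, stop)

5201/1020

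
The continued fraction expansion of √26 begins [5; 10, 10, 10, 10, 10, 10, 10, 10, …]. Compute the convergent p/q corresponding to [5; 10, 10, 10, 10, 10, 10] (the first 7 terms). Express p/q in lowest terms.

5357035/1050601

a_0 = 5: 5/1
a_1 = 10: 51/10
a_2 = 10: 515/101
a_3 = 10: 5201/1020
a_4 = 10: 52525/10301
a_5 = 10: 530451/104030
a_6 = 10: 5357035/1050601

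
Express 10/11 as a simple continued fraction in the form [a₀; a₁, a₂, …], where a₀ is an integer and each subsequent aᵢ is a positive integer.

[0; 1, 10]

10 = 0·11 + 10, so a_0 = 0
11 = 1·10 + 1, so a_1 = 1
10 = 10·1 + 0, so a_2 = 10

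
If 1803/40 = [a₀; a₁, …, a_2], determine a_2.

Apply division with remainder until the remainder is 0:
1803 ÷ 40 → quotient 45, remainder 3
40 ÷ 3 → quotient 13, remainder 1
3 ÷ 1 → quotient 3, remainder 0

3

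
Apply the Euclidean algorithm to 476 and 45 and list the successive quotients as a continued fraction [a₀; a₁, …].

476 = 10·45 + 26, so a_0 = 10
45 = 1·26 + 19, so a_1 = 1
26 = 1·19 + 7, so a_2 = 1
19 = 2·7 + 5, so a_3 = 2
7 = 1·5 + 2, so a_4 = 1
5 = 2·2 + 1, so a_5 = 2
2 = 2·1 + 0, so a_6 = 2

[10; 1, 1, 2, 1, 2, 2]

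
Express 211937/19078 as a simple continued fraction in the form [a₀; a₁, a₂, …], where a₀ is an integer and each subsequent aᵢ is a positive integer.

Run the Euclidean algorithm, recording each quotient:
⌊211937/19078⌋ = 11, remainder 2079
⌊19078/2079⌋ = 9, remainder 367
⌊2079/367⌋ = 5, remainder 244
⌊367/244⌋ = 1, remainder 123
⌊244/123⌋ = 1, remainder 121
⌊123/121⌋ = 1, remainder 2
⌊121/2⌋ = 60, remainder 1
⌊2/1⌋ = 2, remainder 0

[11; 9, 5, 1, 1, 1, 60, 2]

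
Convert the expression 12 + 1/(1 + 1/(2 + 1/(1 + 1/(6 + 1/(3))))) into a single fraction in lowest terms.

Start with 3.
6 + 1/(3/1) = 6 + 1/3 = 19/3
1 + 1/(19/3) = 1 + 3/19 = 22/19
2 + 1/(22/19) = 2 + 19/22 = 63/22
1 + 1/(63/22) = 1 + 22/63 = 85/63
12 + 1/(85/63) = 12 + 63/85 = 1083/85

1083/85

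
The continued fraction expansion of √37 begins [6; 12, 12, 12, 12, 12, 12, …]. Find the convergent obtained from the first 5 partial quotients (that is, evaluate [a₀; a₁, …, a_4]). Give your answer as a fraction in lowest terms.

a_0 = 6: 6/1
a_1 = 12: 73/12
a_2 = 12: 882/145
a_3 = 12: 10657/1752
a_4 = 12: 128766/21169

128766/21169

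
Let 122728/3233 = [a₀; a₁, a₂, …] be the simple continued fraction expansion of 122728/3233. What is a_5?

⌊122728/3233⌋ = 37, remainder 3107
⌊3233/3107⌋ = 1, remainder 126
⌊3107/126⌋ = 24, remainder 83
⌊126/83⌋ = 1, remainder 43
⌊83/43⌋ = 1, remainder 40
⌊43/40⌋ = 1, remainder 3

1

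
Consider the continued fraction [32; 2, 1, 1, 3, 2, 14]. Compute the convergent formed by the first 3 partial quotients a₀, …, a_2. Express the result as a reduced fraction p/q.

a_0 = 32: 32/1
a_1 = 2: 65/2
a_2 = 1: 97/3

97/3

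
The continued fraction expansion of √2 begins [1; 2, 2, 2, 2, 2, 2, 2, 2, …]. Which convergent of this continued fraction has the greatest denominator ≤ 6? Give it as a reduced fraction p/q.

7/5

a_0 = 1: 1/1  (≤ bound)
a_1 = 2: 3/2  (≤ bound)
a_2 = 2: 7/5  (≤ bound)
a_3 = 2: 17/12  (> 6, stop)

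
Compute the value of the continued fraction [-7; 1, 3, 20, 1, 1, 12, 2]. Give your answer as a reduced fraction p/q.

-26987/4320

a_0 = -7: -7/1
a_1 = 1: -6/1
a_2 = 3: -25/4
a_3 = 20: -506/81
a_4 = 1: -531/85
a_5 = 1: -1037/166
a_6 = 12: -12975/2077
a_7 = 2: -26987/4320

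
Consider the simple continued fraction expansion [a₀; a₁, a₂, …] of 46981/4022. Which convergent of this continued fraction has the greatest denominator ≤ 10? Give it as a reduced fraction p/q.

35/3

a_0 = 11: 11/1  (≤ bound)
a_1 = 1: 12/1  (≤ bound)
a_2 = 2: 35/3  (≤ bound)
a_3 = 7: 257/22  (> 10, stop)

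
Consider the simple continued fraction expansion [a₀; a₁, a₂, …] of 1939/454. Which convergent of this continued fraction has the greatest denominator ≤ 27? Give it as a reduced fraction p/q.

47/11

a_0 = 4: 4/1  (≤ bound)
a_1 = 3: 13/3  (≤ bound)
a_2 = 1: 17/4  (≤ bound)
a_3 = 2: 47/11  (≤ bound)
a_4 = 4: 205/48  (> 27, stop)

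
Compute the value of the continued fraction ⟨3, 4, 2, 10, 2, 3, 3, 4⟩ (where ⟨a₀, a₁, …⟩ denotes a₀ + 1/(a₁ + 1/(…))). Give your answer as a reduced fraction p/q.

Start with 4.
3 + 1/(4/1) = 3 + 1/4 = 13/4
3 + 1/(13/4) = 3 + 4/13 = 43/13
2 + 1/(43/13) = 2 + 13/43 = 99/43
10 + 1/(99/43) = 10 + 43/99 = 1033/99
2 + 1/(1033/99) = 2 + 99/1033 = 2165/1033
4 + 1/(2165/1033) = 4 + 1033/2165 = 9693/2165
3 + 1/(9693/2165) = 3 + 2165/9693 = 31244/9693

31244/9693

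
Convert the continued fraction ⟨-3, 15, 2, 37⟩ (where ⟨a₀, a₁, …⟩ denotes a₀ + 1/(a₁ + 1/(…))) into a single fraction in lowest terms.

-3411/1162

Start with 37.
2 + 1/(37/1) = 2 + 1/37 = 75/37
15 + 1/(75/37) = 15 + 37/75 = 1162/75
-3 + 1/(1162/75) = -3 + 75/1162 = -3411/1162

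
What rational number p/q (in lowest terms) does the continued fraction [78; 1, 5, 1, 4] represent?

Work from the innermost term outward:
Start with 4.
1 + 1/(4/1) = 1 + 1/4 = 5/4
5 + 1/(5/4) = 5 + 4/5 = 29/5
1 + 1/(29/5) = 1 + 5/29 = 34/29
78 + 1/(34/29) = 78 + 29/34 = 2681/34

2681/34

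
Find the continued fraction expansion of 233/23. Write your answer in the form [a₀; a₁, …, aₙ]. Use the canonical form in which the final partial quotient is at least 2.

233 ÷ 23 → quotient 10, remainder 3
23 ÷ 3 → quotient 7, remainder 2
3 ÷ 2 → quotient 1, remainder 1
2 ÷ 1 → quotient 2, remainder 0

[10; 7, 1, 2]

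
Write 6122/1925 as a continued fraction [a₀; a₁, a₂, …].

[3; 5, 1, 1, 4, 1, 3, 8]

6122 ÷ 1925 → quotient 3, remainder 347
1925 ÷ 347 → quotient 5, remainder 190
347 ÷ 190 → quotient 1, remainder 157
190 ÷ 157 → quotient 1, remainder 33
157 ÷ 33 → quotient 4, remainder 25
33 ÷ 25 → quotient 1, remainder 8
25 ÷ 8 → quotient 3, remainder 1
8 ÷ 1 → quotient 8, remainder 0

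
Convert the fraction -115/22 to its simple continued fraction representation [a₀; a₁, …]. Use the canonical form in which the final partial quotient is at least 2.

Repeatedly divide and take the remainder:
⌊-115/22⌋ = -6, remainder 17
⌊22/17⌋ = 1, remainder 5
⌊17/5⌋ = 3, remainder 2
⌊5/2⌋ = 2, remainder 1
⌊2/1⌋ = 2, remainder 0

[-6; 1, 3, 2, 2]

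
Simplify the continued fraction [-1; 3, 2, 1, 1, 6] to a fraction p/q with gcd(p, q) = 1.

-79/112

Start with 6.
1 + 1/(6/1) = 1 + 1/6 = 7/6
1 + 1/(7/6) = 1 + 6/7 = 13/7
2 + 1/(13/7) = 2 + 7/13 = 33/13
3 + 1/(33/13) = 3 + 13/33 = 112/33
-1 + 1/(112/33) = -1 + 33/112 = -79/112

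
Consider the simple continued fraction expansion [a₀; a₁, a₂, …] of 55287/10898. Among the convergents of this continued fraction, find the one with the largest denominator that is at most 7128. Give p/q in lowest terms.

a_0 = 5: 5/1  (≤ bound)
a_1 = 13: 66/13  (≤ bound)
a_2 = 1: 71/14  (≤ bound)
a_3 = 2: 208/41  (≤ bound)
a_4 = 15: 3191/629  (≤ bound)
a_5 = 3: 9781/1928  (≤ bound)
a_6 = 2: 22753/4485  (≤ bound)
a_7 = 2: 55287/10898  (> 7128, stop)

22753/4485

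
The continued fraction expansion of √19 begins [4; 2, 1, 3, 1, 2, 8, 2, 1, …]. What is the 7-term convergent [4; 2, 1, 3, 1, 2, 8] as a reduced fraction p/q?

1421/326

Start with 8.
2 + 1/(8/1) = 2 + 1/8 = 17/8
1 + 1/(17/8) = 1 + 8/17 = 25/17
3 + 1/(25/17) = 3 + 17/25 = 92/25
1 + 1/(92/25) = 1 + 25/92 = 117/92
2 + 1/(117/92) = 2 + 92/117 = 326/117
4 + 1/(326/117) = 4 + 117/326 = 1421/326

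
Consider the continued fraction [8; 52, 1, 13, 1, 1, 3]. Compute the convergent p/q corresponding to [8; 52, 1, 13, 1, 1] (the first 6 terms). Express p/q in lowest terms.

12309/1535

Start with 1.
1 + 1/(1/1) = 1 + 1/1 = 2/1
13 + 1/(2/1) = 13 + 1/2 = 27/2
1 + 1/(27/2) = 1 + 2/27 = 29/27
52 + 1/(29/27) = 52 + 27/29 = 1535/29
8 + 1/(1535/29) = 8 + 29/1535 = 12309/1535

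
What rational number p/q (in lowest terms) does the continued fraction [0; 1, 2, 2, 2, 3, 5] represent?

217/307

Use the convergent recurrence hₖ = aₖ·hₖ₋₁ + hₖ₋₂ (and likewise for the denominators kₖ):
a_0 = 0: 0/1
a_1 = 1: 1/1
a_2 = 2: 2/3
a_3 = 2: 5/7
a_4 = 2: 12/17
a_5 = 3: 41/58
a_6 = 5: 217/307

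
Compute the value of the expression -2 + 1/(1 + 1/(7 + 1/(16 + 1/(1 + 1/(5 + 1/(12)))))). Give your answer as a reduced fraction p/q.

-11134/9905

Start with 12.
5 + 1/(12/1) = 5 + 1/12 = 61/12
1 + 1/(61/12) = 1 + 12/61 = 73/61
16 + 1/(73/61) = 16 + 61/73 = 1229/73
7 + 1/(1229/73) = 7 + 73/1229 = 8676/1229
1 + 1/(8676/1229) = 1 + 1229/8676 = 9905/8676
-2 + 1/(9905/8676) = -2 + 8676/9905 = -11134/9905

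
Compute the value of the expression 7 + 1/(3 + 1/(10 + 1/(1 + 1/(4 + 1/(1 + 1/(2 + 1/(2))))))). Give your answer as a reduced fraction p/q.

Compute successive convergents:
a_0 = 7: 7/1
a_1 = 3: 22/3
a_2 = 10: 227/31
a_3 = 1: 249/34
a_4 = 4: 1223/167
a_5 = 1: 1472/201
a_6 = 2: 4167/569
a_7 = 2: 9806/1339

9806/1339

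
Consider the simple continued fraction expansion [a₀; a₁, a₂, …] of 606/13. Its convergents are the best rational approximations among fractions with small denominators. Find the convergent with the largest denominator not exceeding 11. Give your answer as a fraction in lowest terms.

a_0 = 46: 46/1  (≤ bound)
a_1 = 1: 47/1  (≤ bound)
a_2 = 1: 93/2  (≤ bound)
a_3 = 1: 140/3  (≤ bound)
a_4 = 1: 233/5  (≤ bound)
a_5 = 2: 606/13  (> 11, stop)

233/5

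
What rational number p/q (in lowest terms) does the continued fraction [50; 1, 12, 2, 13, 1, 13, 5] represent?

Start with 5.
13 + 1/(5/1) = 13 + 1/5 = 66/5
1 + 1/(66/5) = 1 + 5/66 = 71/66
13 + 1/(71/66) = 13 + 66/71 = 989/71
2 + 1/(989/71) = 2 + 71/989 = 2049/989
12 + 1/(2049/989) = 12 + 989/2049 = 25577/2049
1 + 1/(25577/2049) = 1 + 2049/25577 = 27626/25577
50 + 1/(27626/25577) = 50 + 25577/27626 = 1406877/27626

1406877/27626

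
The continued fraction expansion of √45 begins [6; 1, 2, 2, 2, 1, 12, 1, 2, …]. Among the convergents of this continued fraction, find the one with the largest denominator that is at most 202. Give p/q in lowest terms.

a_0 = 6: 6/1  (≤ bound)
a_1 = 1: 7/1  (≤ bound)
a_2 = 2: 20/3  (≤ bound)
a_3 = 2: 47/7  (≤ bound)
a_4 = 2: 114/17  (≤ bound)
a_5 = 1: 161/24  (≤ bound)
a_6 = 12: 2046/305  (> 202, stop)

161/24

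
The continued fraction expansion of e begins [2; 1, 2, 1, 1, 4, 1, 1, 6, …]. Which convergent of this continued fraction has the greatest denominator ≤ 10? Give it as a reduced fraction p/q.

19/7

List convergents until the denominator exceeds the bound:
a_0 = 2: 2/1  (≤ bound)
a_1 = 1: 3/1  (≤ bound)
a_2 = 2: 8/3  (≤ bound)
a_3 = 1: 11/4  (≤ bound)
a_4 = 1: 19/7  (≤ bound)
a_5 = 4: 87/32  (> 10, stop)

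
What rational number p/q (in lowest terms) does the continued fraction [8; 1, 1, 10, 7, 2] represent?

Build up convergents one term at a time:
a_0 = 8: 8/1
a_1 = 1: 9/1
a_2 = 1: 17/2
a_3 = 10: 179/21
a_4 = 7: 1270/149
a_5 = 2: 2719/319

2719/319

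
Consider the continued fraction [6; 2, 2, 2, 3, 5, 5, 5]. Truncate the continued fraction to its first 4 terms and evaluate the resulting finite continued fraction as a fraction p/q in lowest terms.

Collapse the nested fraction from the inside out:
Start with 2.
2 + 1/(2/1) = 2 + 1/2 = 5/2
2 + 1/(5/2) = 2 + 2/5 = 12/5
6 + 1/(12/5) = 6 + 5/12 = 77/12

77/12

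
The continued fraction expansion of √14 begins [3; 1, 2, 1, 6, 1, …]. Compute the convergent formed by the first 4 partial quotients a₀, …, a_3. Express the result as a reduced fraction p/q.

Start with 1.
2 + 1/(1/1) = 2 + 1/1 = 3/1
1 + 1/(3/1) = 1 + 1/3 = 4/3
3 + 1/(4/3) = 3 + 3/4 = 15/4

15/4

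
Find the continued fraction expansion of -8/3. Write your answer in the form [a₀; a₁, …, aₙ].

-8 = -3·3 + 1, so a_0 = -3
3 = 3·1 + 0, so a_1 = 3

[-3; 3]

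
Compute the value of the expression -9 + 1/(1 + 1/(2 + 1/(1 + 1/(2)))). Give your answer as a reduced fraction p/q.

Use the convergent recurrence hₖ = aₖ·hₖ₋₁ + hₖ₋₂ (and likewise for the denominators kₖ):
a_0 = -9: -9/1
a_1 = 1: -8/1
a_2 = 2: -25/3
a_3 = 1: -33/4
a_4 = 2: -91/11

-91/11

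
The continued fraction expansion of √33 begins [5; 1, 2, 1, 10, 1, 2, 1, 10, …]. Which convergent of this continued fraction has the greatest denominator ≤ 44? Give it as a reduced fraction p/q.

247/43

a_0 = 5: 5/1  (≤ bound)
a_1 = 1: 6/1  (≤ bound)
a_2 = 2: 17/3  (≤ bound)
a_3 = 1: 23/4  (≤ bound)
a_4 = 10: 247/43  (≤ bound)
a_5 = 1: 270/47  (> 44, stop)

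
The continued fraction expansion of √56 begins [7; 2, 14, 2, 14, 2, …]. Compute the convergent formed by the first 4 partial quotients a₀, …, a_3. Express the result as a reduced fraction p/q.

a_0 = 7: 7/1
a_1 = 2: 15/2
a_2 = 14: 217/29
a_3 = 2: 449/60

449/60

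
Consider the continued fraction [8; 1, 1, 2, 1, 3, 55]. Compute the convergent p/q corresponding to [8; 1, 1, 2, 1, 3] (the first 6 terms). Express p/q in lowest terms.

223/26

Start with 3.
1 + 1/(3/1) = 1 + 1/3 = 4/3
2 + 1/(4/3) = 2 + 3/4 = 11/4
1 + 1/(11/4) = 1 + 4/11 = 15/11
1 + 1/(15/11) = 1 + 11/15 = 26/15
8 + 1/(26/15) = 8 + 15/26 = 223/26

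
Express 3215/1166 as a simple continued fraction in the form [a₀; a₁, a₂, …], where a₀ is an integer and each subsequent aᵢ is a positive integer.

[2; 1, 3, 8, 3, 11]

3215 = 2·1166 + 883, so a_0 = 2
1166 = 1·883 + 283, so a_1 = 1
883 = 3·283 + 34, so a_2 = 3
283 = 8·34 + 11, so a_3 = 8
34 = 3·11 + 1, so a_4 = 3
11 = 11·1 + 0, so a_5 = 11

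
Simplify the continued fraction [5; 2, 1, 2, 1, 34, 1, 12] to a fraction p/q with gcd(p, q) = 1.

a_0 = 5: 5/1
a_1 = 2: 11/2
a_2 = 1: 16/3
a_3 = 2: 43/8
a_4 = 1: 59/11
a_5 = 34: 2049/382
a_6 = 1: 2108/393
a_7 = 12: 27345/5098

27345/5098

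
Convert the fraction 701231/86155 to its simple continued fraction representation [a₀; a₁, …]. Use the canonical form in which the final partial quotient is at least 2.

[8; 7, 5, 2, 2, 6, 34, 2]

701231 ÷ 86155 → quotient 8, remainder 11991
86155 ÷ 11991 → quotient 7, remainder 2218
11991 ÷ 2218 → quotient 5, remainder 901
2218 ÷ 901 → quotient 2, remainder 416
901 ÷ 416 → quotient 2, remainder 69
416 ÷ 69 → quotient 6, remainder 2
69 ÷ 2 → quotient 34, remainder 1
2 ÷ 1 → quotient 2, remainder 0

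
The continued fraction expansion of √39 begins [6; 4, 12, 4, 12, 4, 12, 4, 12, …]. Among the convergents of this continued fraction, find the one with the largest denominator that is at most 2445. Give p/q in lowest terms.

1249/200

a_0 = 6: 6/1  (≤ bound)
a_1 = 4: 25/4  (≤ bound)
a_2 = 12: 306/49  (≤ bound)
a_3 = 4: 1249/200  (≤ bound)
a_4 = 12: 15294/2449  (> 2445, stop)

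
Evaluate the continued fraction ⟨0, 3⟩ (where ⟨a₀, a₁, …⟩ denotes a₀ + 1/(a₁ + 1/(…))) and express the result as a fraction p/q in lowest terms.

Starting at the tail and folding back:
Start with 3.
0 + 1/(3/1) = 0 + 1/3 = 1/3

1/3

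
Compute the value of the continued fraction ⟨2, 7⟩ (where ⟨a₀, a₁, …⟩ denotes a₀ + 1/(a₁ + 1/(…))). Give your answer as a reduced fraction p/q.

Starting at the tail and folding back:
Start with 7.
2 + 1/(7/1) = 2 + 1/7 = 15/7

15/7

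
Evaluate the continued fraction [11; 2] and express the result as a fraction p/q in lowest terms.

Starting at the tail and folding back:
Start with 2.
11 + 1/(2/1) = 11 + 1/2 = 23/2

23/2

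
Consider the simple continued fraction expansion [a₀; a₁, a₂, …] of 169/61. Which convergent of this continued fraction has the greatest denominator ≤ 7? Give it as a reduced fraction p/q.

11/4

List convergents until the denominator exceeds the bound:
a_0 = 2: 2/1  (≤ bound)
a_1 = 1: 3/1  (≤ bound)
a_2 = 3: 11/4  (≤ bound)
a_3 = 2: 25/9  (> 7, stop)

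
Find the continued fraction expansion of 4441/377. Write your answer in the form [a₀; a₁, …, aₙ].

Apply division with remainder until the remainder is 0:
4441 ÷ 377 → quotient 11, remainder 294
377 ÷ 294 → quotient 1, remainder 83
294 ÷ 83 → quotient 3, remainder 45
83 ÷ 45 → quotient 1, remainder 38
45 ÷ 38 → quotient 1, remainder 7
38 ÷ 7 → quotient 5, remainder 3
7 ÷ 3 → quotient 2, remainder 1
3 ÷ 1 → quotient 3, remainder 0

[11; 1, 3, 1, 1, 5, 2, 3]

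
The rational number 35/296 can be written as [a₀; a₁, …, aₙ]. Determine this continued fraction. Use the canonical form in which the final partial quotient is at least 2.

[0; 8, 2, 5, 3]

Run the Euclidean algorithm, recording each quotient:
⌊35/296⌋ = 0, remainder 35
⌊296/35⌋ = 8, remainder 16
⌊35/16⌋ = 2, remainder 3
⌊16/3⌋ = 5, remainder 1
⌊3/1⌋ = 3, remainder 0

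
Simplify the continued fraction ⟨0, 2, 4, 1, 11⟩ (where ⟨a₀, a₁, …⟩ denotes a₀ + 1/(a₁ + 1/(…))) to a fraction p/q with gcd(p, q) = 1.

59/130

a_0 = 0: 0/1
a_1 = 2: 1/2
a_2 = 4: 4/9
a_3 = 1: 5/11
a_4 = 11: 59/130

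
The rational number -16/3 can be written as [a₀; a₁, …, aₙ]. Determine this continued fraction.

[-6; 1, 2]

⌊-16/3⌋ = -6, remainder 2
⌊3/2⌋ = 1, remainder 1
⌊2/1⌋ = 2, remainder 0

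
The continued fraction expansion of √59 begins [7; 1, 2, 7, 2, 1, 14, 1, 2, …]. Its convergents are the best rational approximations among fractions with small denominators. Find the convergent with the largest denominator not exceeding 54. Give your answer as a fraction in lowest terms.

a_0 = 7: 7/1  (≤ bound)
a_1 = 1: 8/1  (≤ bound)
a_2 = 2: 23/3  (≤ bound)
a_3 = 7: 169/22  (≤ bound)
a_4 = 2: 361/47  (≤ bound)
a_5 = 1: 530/69  (> 54, stop)

361/47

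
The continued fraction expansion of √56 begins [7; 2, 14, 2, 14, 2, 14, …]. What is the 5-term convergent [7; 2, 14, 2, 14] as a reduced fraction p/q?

6503/869

a_0 = 7: 7/1
a_1 = 2: 15/2
a_2 = 14: 217/29
a_3 = 2: 449/60
a_4 = 14: 6503/869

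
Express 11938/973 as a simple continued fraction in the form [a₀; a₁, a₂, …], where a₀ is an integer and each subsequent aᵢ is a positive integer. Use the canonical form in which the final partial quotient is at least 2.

[12; 3, 1, 2, 2, 37]

⌊11938/973⌋ = 12, remainder 262
⌊973/262⌋ = 3, remainder 187
⌊262/187⌋ = 1, remainder 75
⌊187/75⌋ = 2, remainder 37
⌊75/37⌋ = 2, remainder 1
⌊37/1⌋ = 37, remainder 0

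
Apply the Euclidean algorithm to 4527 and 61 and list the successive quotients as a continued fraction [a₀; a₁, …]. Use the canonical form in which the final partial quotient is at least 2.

[74; 4, 1, 2, 4]

Repeatedly divide and take the remainder:
⌊4527/61⌋ = 74, remainder 13
⌊61/13⌋ = 4, remainder 9
⌊13/9⌋ = 1, remainder 4
⌊9/4⌋ = 2, remainder 1
⌊4/1⌋ = 4, remainder 0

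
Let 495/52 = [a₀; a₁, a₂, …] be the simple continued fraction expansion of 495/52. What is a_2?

1

⌊495/52⌋ = 9, remainder 27
⌊52/27⌋ = 1, remainder 25
⌊27/25⌋ = 1, remainder 2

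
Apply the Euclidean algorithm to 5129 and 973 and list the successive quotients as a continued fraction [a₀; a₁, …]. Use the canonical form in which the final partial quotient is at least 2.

[5; 3, 1, 2, 5, 1, 1, 7]

5129 = 5·973 + 264, so a_0 = 5
973 = 3·264 + 181, so a_1 = 3
264 = 1·181 + 83, so a_2 = 1
181 = 2·83 + 15, so a_3 = 2
83 = 5·15 + 8, so a_4 = 5
15 = 1·8 + 7, so a_5 = 1
8 = 1·7 + 1, so a_6 = 1
7 = 7·1 + 0, so a_7 = 7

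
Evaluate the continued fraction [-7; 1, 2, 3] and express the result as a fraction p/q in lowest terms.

-63/10

Start with 3.
2 + 1/(3/1) = 2 + 1/3 = 7/3
1 + 1/(7/3) = 1 + 3/7 = 10/7
-7 + 1/(10/7) = -7 + 7/10 = -63/10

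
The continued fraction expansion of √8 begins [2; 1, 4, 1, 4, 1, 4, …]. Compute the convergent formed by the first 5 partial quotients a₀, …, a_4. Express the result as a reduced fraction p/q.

82/29

Compute successive convergents:
a_0 = 2: 2/1
a_1 = 1: 3/1
a_2 = 4: 14/5
a_3 = 1: 17/6
a_4 = 4: 82/29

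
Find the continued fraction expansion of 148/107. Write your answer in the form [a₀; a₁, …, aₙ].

⌊148/107⌋ = 1, remainder 41
⌊107/41⌋ = 2, remainder 25
⌊41/25⌋ = 1, remainder 16
⌊25/16⌋ = 1, remainder 9
⌊16/9⌋ = 1, remainder 7
⌊9/7⌋ = 1, remainder 2
⌊7/2⌋ = 3, remainder 1
⌊2/1⌋ = 2, remainder 0

[1; 2, 1, 1, 1, 1, 3, 2]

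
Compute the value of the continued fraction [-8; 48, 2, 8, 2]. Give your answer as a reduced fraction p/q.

Work from the innermost term outward:
Start with 2.
8 + 1/(2/1) = 8 + 1/2 = 17/2
2 + 1/(17/2) = 2 + 2/17 = 36/17
48 + 1/(36/17) = 48 + 17/36 = 1745/36
-8 + 1/(1745/36) = -8 + 36/1745 = -13924/1745

-13924/1745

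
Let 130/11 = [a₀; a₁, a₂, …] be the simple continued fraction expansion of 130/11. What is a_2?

4

⌊130/11⌋ = 11, remainder 9
⌊11/9⌋ = 1, remainder 2
⌊9/2⌋ = 4, remainder 1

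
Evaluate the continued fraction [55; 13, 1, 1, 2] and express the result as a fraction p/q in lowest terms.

3745/68

a_0 = 55: 55/1
a_1 = 13: 716/13
a_2 = 1: 771/14
a_3 = 1: 1487/27
a_4 = 2: 3745/68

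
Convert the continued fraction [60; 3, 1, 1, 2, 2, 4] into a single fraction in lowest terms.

11453/190

Start with 4.
2 + 1/(4/1) = 2 + 1/4 = 9/4
2 + 1/(9/4) = 2 + 4/9 = 22/9
1 + 1/(22/9) = 1 + 9/22 = 31/22
1 + 1/(31/22) = 1 + 22/31 = 53/31
3 + 1/(53/31) = 3 + 31/53 = 190/53
60 + 1/(190/53) = 60 + 53/190 = 11453/190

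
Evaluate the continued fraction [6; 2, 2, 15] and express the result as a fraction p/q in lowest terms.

493/77

a_0 = 6: 6/1
a_1 = 2: 13/2
a_2 = 2: 32/5
a_3 = 15: 493/77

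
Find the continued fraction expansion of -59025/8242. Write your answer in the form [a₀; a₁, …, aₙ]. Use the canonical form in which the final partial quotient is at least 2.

Apply division with remainder until the remainder is 0:
-59025 = -8·8242 + 6911, so a_0 = -8
8242 = 1·6911 + 1331, so a_1 = 1
6911 = 5·1331 + 256, so a_2 = 5
1331 = 5·256 + 51, so a_3 = 5
256 = 5·51 + 1, so a_4 = 5
51 = 51·1 + 0, so a_5 = 51

[-8; 1, 5, 5, 5, 51]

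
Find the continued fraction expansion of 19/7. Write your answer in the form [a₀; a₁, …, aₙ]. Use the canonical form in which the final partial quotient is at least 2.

[2; 1, 2, 2]

Repeatedly divide and take the remainder:
⌊19/7⌋ = 2, remainder 5
⌊7/5⌋ = 1, remainder 2
⌊5/2⌋ = 2, remainder 1
⌊2/1⌋ = 2, remainder 0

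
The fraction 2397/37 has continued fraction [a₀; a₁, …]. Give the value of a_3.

2397 ÷ 37 → quotient 64, remainder 29
37 ÷ 29 → quotient 1, remainder 8
29 ÷ 8 → quotient 3, remainder 5
8 ÷ 5 → quotient 1, remainder 3

1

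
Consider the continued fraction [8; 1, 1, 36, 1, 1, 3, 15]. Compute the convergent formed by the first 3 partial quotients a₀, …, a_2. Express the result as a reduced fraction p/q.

a_0 = 8: 8/1
a_1 = 1: 9/1
a_2 = 1: 17/2

17/2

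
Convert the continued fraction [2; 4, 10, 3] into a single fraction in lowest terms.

285/127

Build up convergents one term at a time:
a_0 = 2: 2/1
a_1 = 4: 9/4
a_2 = 10: 92/41
a_3 = 3: 285/127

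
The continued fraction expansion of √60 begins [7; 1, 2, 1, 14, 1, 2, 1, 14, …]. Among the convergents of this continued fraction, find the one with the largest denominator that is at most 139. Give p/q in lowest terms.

a_0 = 7: 7/1  (≤ bound)
a_1 = 1: 8/1  (≤ bound)
a_2 = 2: 23/3  (≤ bound)
a_3 = 1: 31/4  (≤ bound)
a_4 = 14: 457/59  (≤ bound)
a_5 = 1: 488/63  (≤ bound)
a_6 = 2: 1433/185  (> 139, stop)

488/63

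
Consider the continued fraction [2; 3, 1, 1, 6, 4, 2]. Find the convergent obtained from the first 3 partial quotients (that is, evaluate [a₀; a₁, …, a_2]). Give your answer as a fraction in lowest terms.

Start with 1.
3 + 1/(1/1) = 3 + 1/1 = 4/1
2 + 1/(4/1) = 2 + 1/4 = 9/4

9/4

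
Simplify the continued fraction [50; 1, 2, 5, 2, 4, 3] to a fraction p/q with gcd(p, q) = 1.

25495/503

Start with 3.
4 + 1/(3/1) = 4 + 1/3 = 13/3
2 + 1/(13/3) = 2 + 3/13 = 29/13
5 + 1/(29/13) = 5 + 13/29 = 158/29
2 + 1/(158/29) = 2 + 29/158 = 345/158
1 + 1/(345/158) = 1 + 158/345 = 503/345
50 + 1/(503/345) = 50 + 345/503 = 25495/503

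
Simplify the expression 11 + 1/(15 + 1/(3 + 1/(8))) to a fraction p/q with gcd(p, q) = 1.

4238/383

Use the convergent recurrence hₖ = aₖ·hₖ₋₁ + hₖ₋₂ (and likewise for the denominators kₖ):
a_0 = 11: 11/1
a_1 = 15: 166/15
a_2 = 3: 509/46
a_3 = 8: 4238/383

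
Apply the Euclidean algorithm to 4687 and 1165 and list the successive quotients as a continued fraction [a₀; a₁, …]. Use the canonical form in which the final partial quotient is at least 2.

Run the Euclidean algorithm, recording each quotient:
⌊4687/1165⌋ = 4, remainder 27
⌊1165/27⌋ = 43, remainder 4
⌊27/4⌋ = 6, remainder 3
⌊4/3⌋ = 1, remainder 1
⌊3/1⌋ = 3, remainder 0

[4; 43, 6, 1, 3]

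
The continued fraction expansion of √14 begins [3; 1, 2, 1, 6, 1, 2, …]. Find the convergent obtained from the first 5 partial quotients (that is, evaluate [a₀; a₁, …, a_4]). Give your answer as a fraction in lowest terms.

Starting at the tail and folding back:
Start with 6.
1 + 1/(6/1) = 1 + 1/6 = 7/6
2 + 1/(7/6) = 2 + 6/7 = 20/7
1 + 1/(20/7) = 1 + 7/20 = 27/20
3 + 1/(27/20) = 3 + 20/27 = 101/27

101/27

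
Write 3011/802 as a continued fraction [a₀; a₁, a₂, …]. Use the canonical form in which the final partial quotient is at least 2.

[3; 1, 3, 14, 14]

3011 ÷ 802 → quotient 3, remainder 605
802 ÷ 605 → quotient 1, remainder 197
605 ÷ 197 → quotient 3, remainder 14
197 ÷ 14 → quotient 14, remainder 1
14 ÷ 1 → quotient 14, remainder 0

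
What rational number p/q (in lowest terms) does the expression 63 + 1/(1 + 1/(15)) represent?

1023/16

Starting at the tail and folding back:
Start with 15.
1 + 1/(15/1) = 1 + 1/15 = 16/15
63 + 1/(16/15) = 63 + 15/16 = 1023/16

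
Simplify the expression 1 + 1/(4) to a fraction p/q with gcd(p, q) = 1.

5/4

a_0 = 1: 1/1
a_1 = 4: 5/4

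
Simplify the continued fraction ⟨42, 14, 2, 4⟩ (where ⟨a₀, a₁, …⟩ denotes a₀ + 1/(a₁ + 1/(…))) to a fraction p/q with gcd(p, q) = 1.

5469/130

Start with 4.
2 + 1/(4/1) = 2 + 1/4 = 9/4
14 + 1/(9/4) = 14 + 4/9 = 130/9
42 + 1/(130/9) = 42 + 9/130 = 5469/130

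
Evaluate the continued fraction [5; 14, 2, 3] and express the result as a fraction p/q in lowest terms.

512/101

Collapse the nested fraction from the inside out:
Start with 3.
2 + 1/(3/1) = 2 + 1/3 = 7/3
14 + 1/(7/3) = 14 + 3/7 = 101/7
5 + 1/(101/7) = 5 + 7/101 = 512/101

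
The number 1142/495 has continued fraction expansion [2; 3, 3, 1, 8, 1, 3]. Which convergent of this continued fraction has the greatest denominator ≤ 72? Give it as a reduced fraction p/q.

a_0 = 2: 2/1  (≤ bound)
a_1 = 3: 7/3  (≤ bound)
a_2 = 3: 23/10  (≤ bound)
a_3 = 1: 30/13  (≤ bound)
a_4 = 8: 263/114  (> 72, stop)

30/13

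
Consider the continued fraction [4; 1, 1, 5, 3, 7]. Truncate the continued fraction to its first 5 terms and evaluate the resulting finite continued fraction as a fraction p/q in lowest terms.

Use the convergent recurrence hₖ = aₖ·hₖ₋₁ + hₖ₋₂ (and likewise for the denominators kₖ):
a_0 = 4: 4/1
a_1 = 1: 5/1
a_2 = 1: 9/2
a_3 = 5: 50/11
a_4 = 3: 159/35

159/35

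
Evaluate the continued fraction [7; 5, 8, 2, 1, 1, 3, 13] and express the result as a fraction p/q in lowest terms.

73853/10264

Build up convergents one term at a time:
a_0 = 7: 7/1
a_1 = 5: 36/5
a_2 = 8: 295/41
a_3 = 2: 626/87
a_4 = 1: 921/128
a_5 = 1: 1547/215
a_6 = 3: 5562/773
a_7 = 13: 73853/10264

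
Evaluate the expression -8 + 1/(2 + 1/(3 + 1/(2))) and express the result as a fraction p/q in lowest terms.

-121/16

a_0 = -8: -8/1
a_1 = 2: -15/2
a_2 = 3: -53/7
a_3 = 2: -121/16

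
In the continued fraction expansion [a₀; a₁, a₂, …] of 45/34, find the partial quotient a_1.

⌊45/34⌋ = 1, remainder 11
⌊34/11⌋ = 3, remainder 1

3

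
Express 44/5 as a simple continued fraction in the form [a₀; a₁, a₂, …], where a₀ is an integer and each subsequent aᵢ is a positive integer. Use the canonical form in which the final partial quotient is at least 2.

44 = 8·5 + 4, so a_0 = 8
5 = 1·4 + 1, so a_1 = 1
4 = 4·1 + 0, so a_2 = 4

[8; 1, 4]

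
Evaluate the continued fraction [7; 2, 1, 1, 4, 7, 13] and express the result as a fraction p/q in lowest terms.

16121/2181

Start with 13.
7 + 1/(13/1) = 7 + 1/13 = 92/13
4 + 1/(92/13) = 4 + 13/92 = 381/92
1 + 1/(381/92) = 1 + 92/381 = 473/381
1 + 1/(473/381) = 1 + 381/473 = 854/473
2 + 1/(854/473) = 2 + 473/854 = 2181/854
7 + 1/(2181/854) = 7 + 854/2181 = 16121/2181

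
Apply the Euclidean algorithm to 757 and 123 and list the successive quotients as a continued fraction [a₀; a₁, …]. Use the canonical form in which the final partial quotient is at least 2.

757 ÷ 123 → quotient 6, remainder 19
123 ÷ 19 → quotient 6, remainder 9
19 ÷ 9 → quotient 2, remainder 1
9 ÷ 1 → quotient 9, remainder 0

[6; 6, 2, 9]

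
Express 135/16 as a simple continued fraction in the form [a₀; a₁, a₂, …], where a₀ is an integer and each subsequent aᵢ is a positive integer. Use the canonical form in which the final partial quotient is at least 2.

Repeatedly divide and take the remainder:
⌊135/16⌋ = 8, remainder 7
⌊16/7⌋ = 2, remainder 2
⌊7/2⌋ = 3, remainder 1
⌊2/1⌋ = 2, remainder 0

[8; 2, 3, 2]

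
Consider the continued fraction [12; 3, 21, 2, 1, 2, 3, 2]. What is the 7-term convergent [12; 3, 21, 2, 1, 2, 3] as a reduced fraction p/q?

21673/1758

Starting at the tail and folding back:
Start with 3.
2 + 1/(3/1) = 2 + 1/3 = 7/3
1 + 1/(7/3) = 1 + 3/7 = 10/7
2 + 1/(10/7) = 2 + 7/10 = 27/10
21 + 1/(27/10) = 21 + 10/27 = 577/27
3 + 1/(577/27) = 3 + 27/577 = 1758/577
12 + 1/(1758/577) = 12 + 577/1758 = 21673/1758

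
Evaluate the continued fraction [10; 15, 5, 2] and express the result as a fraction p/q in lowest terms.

1681/167

Work from the innermost term outward:
Start with 2.
5 + 1/(2/1) = 5 + 1/2 = 11/2
15 + 1/(11/2) = 15 + 2/11 = 167/11
10 + 1/(167/11) = 10 + 11/167 = 1681/167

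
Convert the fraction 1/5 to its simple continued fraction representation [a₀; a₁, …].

⌊1/5⌋ = 0, remainder 1
⌊5/1⌋ = 5, remainder 0

[0; 5]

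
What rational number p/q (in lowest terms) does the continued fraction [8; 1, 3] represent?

35/4

Work from the innermost term outward:
Start with 3.
1 + 1/(3/1) = 1 + 1/3 = 4/3
8 + 1/(4/3) = 8 + 3/4 = 35/4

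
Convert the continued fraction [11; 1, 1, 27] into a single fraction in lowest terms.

633/55

Use the convergent recurrence hₖ = aₖ·hₖ₋₁ + hₖ₋₂ (and likewise for the denominators kₖ):
a_0 = 11: 11/1
a_1 = 1: 12/1
a_2 = 1: 23/2
a_3 = 27: 633/55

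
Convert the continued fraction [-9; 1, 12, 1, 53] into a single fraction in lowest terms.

-6094/755

Work from the innermost term outward:
Start with 53.
1 + 1/(53/1) = 1 + 1/53 = 54/53
12 + 1/(54/53) = 12 + 53/54 = 701/54
1 + 1/(701/54) = 1 + 54/701 = 755/701
-9 + 1/(755/701) = -9 + 701/755 = -6094/755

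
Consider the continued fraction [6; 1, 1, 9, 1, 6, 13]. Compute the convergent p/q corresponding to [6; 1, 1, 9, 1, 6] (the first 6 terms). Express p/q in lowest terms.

946/145

a_0 = 6: 6/1
a_1 = 1: 7/1
a_2 = 1: 13/2
a_3 = 9: 124/19
a_4 = 1: 137/21
a_5 = 6: 946/145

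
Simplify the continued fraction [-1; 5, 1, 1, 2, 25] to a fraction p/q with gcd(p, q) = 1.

Work from the innermost term outward:
Start with 25.
2 + 1/(25/1) = 2 + 1/25 = 51/25
1 + 1/(51/25) = 1 + 25/51 = 76/51
1 + 1/(76/51) = 1 + 51/76 = 127/76
5 + 1/(127/76) = 5 + 76/127 = 711/127
-1 + 1/(711/127) = -1 + 127/711 = -584/711

-584/711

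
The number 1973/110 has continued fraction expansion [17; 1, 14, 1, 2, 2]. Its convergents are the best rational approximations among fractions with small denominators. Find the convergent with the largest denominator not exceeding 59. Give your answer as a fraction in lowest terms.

843/47

List convergents until the denominator exceeds the bound:
a_0 = 17: 17/1  (≤ bound)
a_1 = 1: 18/1  (≤ bound)
a_2 = 14: 269/15  (≤ bound)
a_3 = 1: 287/16  (≤ bound)
a_4 = 2: 843/47  (≤ bound)
a_5 = 2: 1973/110  (> 59, stop)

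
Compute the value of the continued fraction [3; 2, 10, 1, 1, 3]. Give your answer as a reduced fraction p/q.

539/155

Start with 3.
1 + 1/(3/1) = 1 + 1/3 = 4/3
1 + 1/(4/3) = 1 + 3/4 = 7/4
10 + 1/(7/4) = 10 + 4/7 = 74/7
2 + 1/(74/7) = 2 + 7/74 = 155/74
3 + 1/(155/74) = 3 + 74/155 = 539/155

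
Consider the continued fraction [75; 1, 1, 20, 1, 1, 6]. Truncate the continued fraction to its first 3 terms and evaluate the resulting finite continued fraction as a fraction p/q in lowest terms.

a_0 = 75: 75/1
a_1 = 1: 76/1
a_2 = 1: 151/2

151/2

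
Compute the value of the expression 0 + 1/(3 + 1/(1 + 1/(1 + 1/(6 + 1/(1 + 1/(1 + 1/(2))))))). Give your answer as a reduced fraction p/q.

Build up convergents one term at a time:
a_0 = 0: 0/1
a_1 = 3: 1/3
a_2 = 1: 1/4
a_3 = 1: 2/7
a_4 = 6: 13/46
a_5 = 1: 15/53
a_6 = 1: 28/99
a_7 = 2: 71/251

71/251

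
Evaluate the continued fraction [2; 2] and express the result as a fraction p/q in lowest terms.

5/2

Start with 2.
2 + 1/(2/1) = 2 + 1/2 = 5/2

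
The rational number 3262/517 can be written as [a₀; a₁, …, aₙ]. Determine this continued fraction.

3262 ÷ 517 → quotient 6, remainder 160
517 ÷ 160 → quotient 3, remainder 37
160 ÷ 37 → quotient 4, remainder 12
37 ÷ 12 → quotient 3, remainder 1
12 ÷ 1 → quotient 12, remainder 0

[6; 3, 4, 3, 12]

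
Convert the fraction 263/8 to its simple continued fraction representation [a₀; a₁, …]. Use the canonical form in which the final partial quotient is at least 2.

[32; 1, 7]

263 ÷ 8 → quotient 32, remainder 7
8 ÷ 7 → quotient 1, remainder 1
7 ÷ 1 → quotient 7, remainder 0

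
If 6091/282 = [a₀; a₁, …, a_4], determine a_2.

1

6091 = 21·282 + 169, so a_0 = 21
282 = 1·169 + 113, so a_1 = 1
169 = 1·113 + 56, so a_2 = 1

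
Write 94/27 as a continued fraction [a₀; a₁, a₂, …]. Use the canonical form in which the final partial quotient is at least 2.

[3; 2, 13]

Repeatedly divide and take the remainder:
⌊94/27⌋ = 3, remainder 13
⌊27/13⌋ = 2, remainder 1
⌊13/1⌋ = 13, remainder 0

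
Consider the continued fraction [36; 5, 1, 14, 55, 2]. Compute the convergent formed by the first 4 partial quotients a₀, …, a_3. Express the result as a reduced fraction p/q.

a_0 = 36: 36/1
a_1 = 5: 181/5
a_2 = 1: 217/6
a_3 = 14: 3219/89

3219/89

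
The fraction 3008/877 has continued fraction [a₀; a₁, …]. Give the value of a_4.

2

Repeatedly divide and take the remainder:
⌊3008/877⌋ = 3, remainder 377
⌊877/377⌋ = 2, remainder 123
⌊377/123⌋ = 3, remainder 8
⌊123/8⌋ = 15, remainder 3
⌊8/3⌋ = 2, remainder 2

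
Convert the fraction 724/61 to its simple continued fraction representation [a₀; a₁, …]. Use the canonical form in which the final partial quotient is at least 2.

[11; 1, 6, 1, 1, 1, 2]

⌊724/61⌋ = 11, remainder 53
⌊61/53⌋ = 1, remainder 8
⌊53/8⌋ = 6, remainder 5
⌊8/5⌋ = 1, remainder 3
⌊5/3⌋ = 1, remainder 2
⌊3/2⌋ = 1, remainder 1
⌊2/1⌋ = 2, remainder 0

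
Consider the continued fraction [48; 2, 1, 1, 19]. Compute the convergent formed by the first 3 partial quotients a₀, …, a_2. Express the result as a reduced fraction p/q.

Collapse the nested fraction from the inside out:
Start with 1.
2 + 1/(1/1) = 2 + 1/1 = 3/1
48 + 1/(3/1) = 48 + 1/3 = 145/3

145/3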